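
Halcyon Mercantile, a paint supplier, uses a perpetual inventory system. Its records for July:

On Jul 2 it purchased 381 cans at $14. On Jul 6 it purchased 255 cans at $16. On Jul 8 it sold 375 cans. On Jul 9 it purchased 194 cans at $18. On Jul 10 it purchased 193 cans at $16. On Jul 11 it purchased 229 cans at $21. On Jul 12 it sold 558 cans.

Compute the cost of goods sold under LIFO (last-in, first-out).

Jul 8, 375 sold [LIFO — newest first]: 255 @ $16 + 120 @ $14 = $5,760
Jul 12, 558 sold [LIFO — newest first]: 229 @ $21 + 193 @ $16 + 136 @ $18 = $10,345
Total COGS = $5,760 + $10,345 = $16,105
Ending inventory: 261 @ $14 + 58 @ $18 = $4,698

COGS = $16,105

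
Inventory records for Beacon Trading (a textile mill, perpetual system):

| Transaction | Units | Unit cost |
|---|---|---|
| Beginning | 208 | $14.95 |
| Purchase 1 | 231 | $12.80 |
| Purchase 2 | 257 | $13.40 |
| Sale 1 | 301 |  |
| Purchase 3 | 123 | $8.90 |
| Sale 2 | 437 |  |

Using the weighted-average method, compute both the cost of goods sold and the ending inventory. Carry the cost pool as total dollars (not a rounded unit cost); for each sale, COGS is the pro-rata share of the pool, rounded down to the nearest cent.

After Beginning: 208 on hand, pool $3,109.60 (≈ $14.9500 each)
After Purchase 1: 439 on hand, pool $6,066.40 (≈ $13.8187 each)
After Purchase 2: 696 on hand, pool $9,510.20 (≈ $13.6641 each)
Sale 1, sell 301: 301/696 × $9,510.20 → $4,112.88
After Purchase 3: 518 on hand, pool $6,492.02 (≈ $12.5329 each)
Sale 2, sell 437: 437/518 × $6,492.02 → $5,476.85
Total COGS = $4,112.88 + $5,476.85 = $9,589.73
Ending inventory (cost pool remaining) = $1,015.17

COGS = $9,589.73; ending inventory = $1,015.17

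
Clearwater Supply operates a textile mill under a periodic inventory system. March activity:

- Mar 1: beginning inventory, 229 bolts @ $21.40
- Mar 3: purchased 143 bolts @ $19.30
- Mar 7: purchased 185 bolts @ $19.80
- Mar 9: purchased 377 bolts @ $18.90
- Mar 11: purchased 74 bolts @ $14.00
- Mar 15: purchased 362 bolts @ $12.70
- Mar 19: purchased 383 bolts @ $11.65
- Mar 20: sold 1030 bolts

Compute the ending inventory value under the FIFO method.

Mar 20, 1030 sold [FIFO — oldest first]: 229 @ $21.40 + 143 @ $19.30 + 185 @ $19.80 + 377 @ $18.90 + 74 @ $14.00 + 22 @ $12.70 = $19,764.20
Ending inventory: 340 @ $12.70 + 383 @ $11.65 = $8,779.95
Check: goods available $28,544.15 = COGS $19,764.20 + ending $8,779.95

Ending inventory = $8,779.95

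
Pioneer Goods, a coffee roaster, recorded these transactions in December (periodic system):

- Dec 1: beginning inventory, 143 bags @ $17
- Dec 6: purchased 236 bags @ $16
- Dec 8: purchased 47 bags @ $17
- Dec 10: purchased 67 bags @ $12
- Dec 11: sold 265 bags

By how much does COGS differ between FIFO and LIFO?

FIFO COGS: 143 @ $17 + 122 @ $16 = $4,383
LIFO COGS: 67 @ $12 + 47 @ $17 + 151 @ $16 = $4,019
Difference = |$4,383 − $4,019| = $364

$364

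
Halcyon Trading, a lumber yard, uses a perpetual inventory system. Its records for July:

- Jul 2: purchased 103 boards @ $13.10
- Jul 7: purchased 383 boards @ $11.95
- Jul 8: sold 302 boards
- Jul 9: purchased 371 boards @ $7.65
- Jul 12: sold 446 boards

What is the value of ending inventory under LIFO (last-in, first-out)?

Ending inventory = $1,421.00

Jul 8, 302 sold [LIFO — newest first]: 302 @ $11.95 = $3,608.90
Jul 12, 446 sold [LIFO — newest first]: 371 @ $7.65 + 75 @ $11.95 = $3,734.40
Total COGS = $3,608.90 + $3,734.40 = $7,343.30
Ending inventory: 103 @ $13.10 + 6 @ $11.95 = $1,421.00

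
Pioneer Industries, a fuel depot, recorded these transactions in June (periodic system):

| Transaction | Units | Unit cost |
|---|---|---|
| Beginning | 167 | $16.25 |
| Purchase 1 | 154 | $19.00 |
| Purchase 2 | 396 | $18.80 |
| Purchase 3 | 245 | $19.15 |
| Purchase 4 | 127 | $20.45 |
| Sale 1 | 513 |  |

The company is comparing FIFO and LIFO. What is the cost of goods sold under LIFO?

COGS = $9,939.70

FIFO COGS: 167 @ $16.25 + 154 @ $19.00 + 192 @ $18.80 = $9,249.35
LIFO COGS: 127 @ $20.45 + 245 @ $19.15 + 141 @ $18.80 = $9,939.70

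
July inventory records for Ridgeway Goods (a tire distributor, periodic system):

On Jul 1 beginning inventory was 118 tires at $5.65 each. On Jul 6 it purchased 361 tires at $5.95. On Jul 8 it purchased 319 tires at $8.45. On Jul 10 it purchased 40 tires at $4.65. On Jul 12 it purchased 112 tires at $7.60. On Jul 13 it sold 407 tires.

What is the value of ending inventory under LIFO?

Ending inventory = $3,355.45

Jul 13, 407 sold [LIFO — newest first]: 112 @ $7.60 + 40 @ $4.65 + 255 @ $8.45 = $3,191.95
Ending inventory: 118 @ $5.65 + 361 @ $5.95 + 64 @ $8.45 = $3,355.45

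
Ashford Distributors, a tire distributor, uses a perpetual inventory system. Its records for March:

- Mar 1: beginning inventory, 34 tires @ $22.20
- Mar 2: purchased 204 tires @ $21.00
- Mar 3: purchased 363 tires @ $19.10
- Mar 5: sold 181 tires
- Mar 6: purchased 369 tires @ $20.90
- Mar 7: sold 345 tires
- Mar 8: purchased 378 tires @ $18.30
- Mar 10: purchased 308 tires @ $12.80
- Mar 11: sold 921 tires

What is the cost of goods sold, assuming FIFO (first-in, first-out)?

COGS = $27,868.80

Mar 5, 181 sold [FIFO — oldest first]: 34 @ $22.20 + 147 @ $21.00 = $3,841.80
Mar 7, 345 sold [FIFO — oldest first]: 57 @ $21.00 + 288 @ $19.10 = $6,697.80
Mar 11, 921 sold [FIFO — oldest first]: 75 @ $19.10 + 369 @ $20.90 + 378 @ $18.30 + 99 @ $12.80 = $17,329.20
Total COGS = $3,841.80 + $6,697.80 + $17,329.20 = $27,868.80
Ending inventory: 209 @ $12.80 = $2,675.20
Check: goods available $30,544.00 = COGS $27,868.80 + ending $2,675.20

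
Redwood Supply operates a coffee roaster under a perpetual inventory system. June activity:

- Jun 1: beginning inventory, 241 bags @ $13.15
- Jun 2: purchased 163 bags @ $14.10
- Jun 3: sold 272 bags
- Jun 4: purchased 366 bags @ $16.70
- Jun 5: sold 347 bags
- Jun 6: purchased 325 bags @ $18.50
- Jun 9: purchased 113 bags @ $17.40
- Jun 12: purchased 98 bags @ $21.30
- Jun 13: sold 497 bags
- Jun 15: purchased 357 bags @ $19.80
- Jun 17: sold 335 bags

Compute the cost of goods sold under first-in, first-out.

COGS = $24,516.75

Jun 3, 272 sold [FIFO — oldest first]: 241 @ $13.15 + 31 @ $14.10 = $3,606.25
Jun 5, 347 sold [FIFO — oldest first]: 132 @ $14.10 + 215 @ $16.70 = $5,451.70
Jun 13, 497 sold [FIFO — oldest first]: 151 @ $16.70 + 325 @ $18.50 + 21 @ $17.40 = $8,899.60
Jun 17, 335 sold [FIFO — oldest first]: 92 @ $17.40 + 98 @ $21.30 + 145 @ $19.80 = $6,559.20
Total COGS = $3,606.25 + $5,451.70 + $8,899.60 + $6,559.20 = $24,516.75
Ending inventory: 212 @ $19.80 = $4,197.60
Check: goods available $28,714.35 = COGS $24,516.75 + ending $4,197.60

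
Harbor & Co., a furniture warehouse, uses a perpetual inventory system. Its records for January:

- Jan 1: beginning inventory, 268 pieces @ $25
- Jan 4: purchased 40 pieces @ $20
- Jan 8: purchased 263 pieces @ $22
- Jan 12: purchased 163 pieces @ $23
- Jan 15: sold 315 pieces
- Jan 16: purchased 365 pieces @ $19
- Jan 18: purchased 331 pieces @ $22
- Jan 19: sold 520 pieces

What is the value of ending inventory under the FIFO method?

Jan 15, 315 sold [FIFO — oldest first]: 268 @ $25 + 40 @ $20 + 7 @ $22 = $7,654
Jan 19, 520 sold [FIFO — oldest first]: 256 @ $22 + 163 @ $23 + 101 @ $19 = $11,300
Total COGS = $7,654 + $11,300 = $18,954
Ending inventory: 264 @ $19 + 331 @ $22 = $12,298
Check: goods available $31,252 = COGS $18,954 + ending $12,298

Ending inventory = $12,298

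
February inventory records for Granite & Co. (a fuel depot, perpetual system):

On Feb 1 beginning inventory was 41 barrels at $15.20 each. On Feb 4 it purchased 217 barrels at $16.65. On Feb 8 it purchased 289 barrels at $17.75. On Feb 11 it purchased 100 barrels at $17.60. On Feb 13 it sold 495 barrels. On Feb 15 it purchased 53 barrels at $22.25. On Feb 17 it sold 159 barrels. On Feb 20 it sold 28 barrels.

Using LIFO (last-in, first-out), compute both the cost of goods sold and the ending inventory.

COGS = $12,031.65; ending inventory = $273.60

Feb 13, 495 sold [LIFO — newest first]: 100 @ $17.60 + 289 @ $17.75 + 106 @ $16.65 = $8,654.65
Feb 17, 159 sold [LIFO — newest first]: 53 @ $22.25 + 106 @ $16.65 = $2,944.15
Feb 20, 28 sold [LIFO — newest first]: 5 @ $16.65 + 23 @ $15.20 = $432.85
Total COGS = $8,654.65 + $2,944.15 + $432.85 = $12,031.65
Ending inventory: 18 @ $15.20 = $273.60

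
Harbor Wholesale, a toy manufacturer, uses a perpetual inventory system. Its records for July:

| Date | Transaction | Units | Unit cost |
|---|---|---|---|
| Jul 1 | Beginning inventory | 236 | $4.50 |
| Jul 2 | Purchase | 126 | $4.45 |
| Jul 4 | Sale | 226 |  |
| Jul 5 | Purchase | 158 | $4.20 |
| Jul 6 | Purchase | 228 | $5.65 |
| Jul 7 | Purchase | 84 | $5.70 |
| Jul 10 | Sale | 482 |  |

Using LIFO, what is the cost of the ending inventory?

Ending inventory = $558.00

Jul 4, 226 sold [LIFO — newest first]: 126 @ $4.45 + 100 @ $4.50 = $1,010.70
Jul 10, 482 sold [LIFO — newest first]: 84 @ $5.70 + 228 @ $5.65 + 158 @ $4.20 + 12 @ $4.50 = $2,484.60
Total COGS = $1,010.70 + $2,484.60 = $3,495.30
Ending inventory: 124 @ $4.50 = $558.00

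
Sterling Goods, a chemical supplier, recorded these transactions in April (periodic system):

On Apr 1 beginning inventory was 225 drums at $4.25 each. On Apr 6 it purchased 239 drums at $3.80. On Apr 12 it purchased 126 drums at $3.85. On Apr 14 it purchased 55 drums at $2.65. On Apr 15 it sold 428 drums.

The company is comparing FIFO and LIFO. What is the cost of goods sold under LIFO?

FIFO COGS: 225 @ $4.25 + 203 @ $3.80 = $1,727.65
LIFO COGS: 55 @ $2.65 + 126 @ $3.85 + 239 @ $3.80 + 8 @ $4.25 = $1,573.05

COGS = $1,573.05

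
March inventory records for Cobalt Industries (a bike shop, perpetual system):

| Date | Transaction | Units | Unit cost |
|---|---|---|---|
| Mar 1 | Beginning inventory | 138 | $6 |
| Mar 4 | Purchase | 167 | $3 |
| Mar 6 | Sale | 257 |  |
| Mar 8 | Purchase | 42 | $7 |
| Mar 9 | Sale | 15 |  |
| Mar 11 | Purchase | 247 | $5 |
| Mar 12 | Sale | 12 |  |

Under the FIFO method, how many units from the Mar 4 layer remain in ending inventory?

Mar 6, 257 sold [FIFO — oldest first]: 138 @ $6 + 119 @ $3 = $1,185
Mar 9, 15 sold [FIFO — oldest first]: 15 @ $3 = $45
Mar 12, 12 sold [FIFO — oldest first]: 12 @ $3 = $36
Total COGS = $1,185 + $45 + $36 = $1,266
Ending inventory: 21 @ $3 + 42 @ $7 + 247 @ $5 = $1,592

21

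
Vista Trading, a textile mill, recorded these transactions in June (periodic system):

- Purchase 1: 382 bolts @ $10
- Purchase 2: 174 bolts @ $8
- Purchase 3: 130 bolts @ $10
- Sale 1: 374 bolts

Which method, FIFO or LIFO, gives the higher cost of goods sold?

FIFO

FIFO COGS: 374 @ $10 = $3,740
LIFO COGS: 130 @ $10 + 174 @ $8 + 70 @ $10 = $3,392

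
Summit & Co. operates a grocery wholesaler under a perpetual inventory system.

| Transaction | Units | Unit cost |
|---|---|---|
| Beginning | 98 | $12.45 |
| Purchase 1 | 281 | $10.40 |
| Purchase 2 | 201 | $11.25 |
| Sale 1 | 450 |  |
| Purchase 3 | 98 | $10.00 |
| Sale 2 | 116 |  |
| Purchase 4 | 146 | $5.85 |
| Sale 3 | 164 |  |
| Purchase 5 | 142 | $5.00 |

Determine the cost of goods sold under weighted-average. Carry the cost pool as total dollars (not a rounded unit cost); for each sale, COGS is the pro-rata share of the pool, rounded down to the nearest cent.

COGS = $7,494.38

After Beginning: 98 on hand, pool $1,220.10 (≈ $12.4500 each)
After Purchase 1: 379 on hand, pool $4,142.50 (≈ $10.9301 each)
After Purchase 2: 580 on hand, pool $6,403.75 (≈ $11.0409 each)
Sale 1, sell 450: 450/580 × $6,403.75 → $4,968.42
After Purchase 3: 228 on hand, pool $2,415.33 (≈ $10.5936 each)
Sale 2, sell 116: 116/228 × $2,415.33 → $1,228.85
After Purchase 4: 258 on hand, pool $2,040.58 (≈ $7.9092 each)
Sale 3, sell 164: 164/258 × $2,040.58 → $1,297.11
After Purchase 5: 236 on hand, pool $1,453.47 (≈ $6.1588 each)
Total COGS = $4,968.42 + $1,228.85 + $1,297.11 = $7,494.38
Ending inventory (cost pool remaining) = $1,453.47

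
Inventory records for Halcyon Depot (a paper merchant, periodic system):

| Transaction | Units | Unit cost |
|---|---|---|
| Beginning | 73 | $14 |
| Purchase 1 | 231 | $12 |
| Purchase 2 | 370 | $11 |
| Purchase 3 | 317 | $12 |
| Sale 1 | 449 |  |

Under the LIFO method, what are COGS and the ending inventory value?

COGS = $5,256; ending inventory = $6,412

Sale 1 (449) [LIFO — newest first]: 317 @ $12 + 132 @ $11 = $5,256
Ending inventory: 73 @ $14 + 231 @ $12 + 238 @ $11 = $6,412
Check: goods available $11,668 = COGS $5,256 + ending $6,412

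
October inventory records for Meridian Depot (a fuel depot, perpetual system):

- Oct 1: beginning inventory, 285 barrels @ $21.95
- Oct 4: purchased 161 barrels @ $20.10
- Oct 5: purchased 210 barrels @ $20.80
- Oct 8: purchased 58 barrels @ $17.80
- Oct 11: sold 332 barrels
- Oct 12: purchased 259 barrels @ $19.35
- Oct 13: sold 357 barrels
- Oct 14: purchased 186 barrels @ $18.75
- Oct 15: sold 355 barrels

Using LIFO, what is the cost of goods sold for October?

COGS = $20,867.15

Oct 11, 332 sold [LIFO — newest first]: 58 @ $17.80 + 210 @ $20.80 + 64 @ $20.10 = $6,686.80
Oct 13, 357 sold [LIFO — newest first]: 259 @ $19.35 + 97 @ $20.10 + 1 @ $21.95 = $6,983.30
Oct 15, 355 sold [LIFO — newest first]: 186 @ $18.75 + 169 @ $21.95 = $7,197.05
Total COGS = $6,686.80 + $6,983.30 + $7,197.05 = $20,867.15
Ending inventory: 115 @ $21.95 = $2,524.25
Check: goods available $23,391.40 = COGS $20,867.15 + ending $2,524.25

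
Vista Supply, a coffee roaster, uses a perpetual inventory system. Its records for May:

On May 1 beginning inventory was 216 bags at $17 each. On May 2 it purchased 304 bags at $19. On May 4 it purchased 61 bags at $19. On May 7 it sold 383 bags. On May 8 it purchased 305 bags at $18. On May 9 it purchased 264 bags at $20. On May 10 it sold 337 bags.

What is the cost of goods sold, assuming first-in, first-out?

May 7, 383 sold [FIFO — oldest first]: 216 @ $17 + 167 @ $19 = $6,845
May 10, 337 sold [FIFO — oldest first]: 137 @ $19 + 61 @ $19 + 139 @ $18 = $6,264
Total COGS = $6,845 + $6,264 = $13,109
Ending inventory: 166 @ $18 + 264 @ $20 = $8,268
Check: goods available $21,377 = COGS $13,109 + ending $8,268

COGS = $13,109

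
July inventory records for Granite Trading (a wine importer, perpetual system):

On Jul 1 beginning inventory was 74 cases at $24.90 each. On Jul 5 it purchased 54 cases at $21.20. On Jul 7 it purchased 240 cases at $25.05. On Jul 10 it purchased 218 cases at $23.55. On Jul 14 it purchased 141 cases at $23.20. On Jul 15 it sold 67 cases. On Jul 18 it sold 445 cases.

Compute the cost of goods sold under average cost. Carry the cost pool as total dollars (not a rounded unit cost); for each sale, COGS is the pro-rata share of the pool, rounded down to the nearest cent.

COGS = $12,257.36

After Jul 1: 74 on hand, pool $1,842.60 (≈ $24.9000 each)
After Jul 5: 128 on hand, pool $2,987.40 (≈ $23.3391 each)
After Jul 7: 368 on hand, pool $8,999.40 (≈ $24.4549 each)
After Jul 10: 586 on hand, pool $14,133.30 (≈ $24.1183 each)
After Jul 14: 727 on hand, pool $17,404.50 (≈ $23.9402 each)
Jul 15, sell 67: 67/727 × $17,404.50 → $1,603.99
Jul 18, sell 445: 445/660 × $15,800.51 → $10,653.37
Total COGS = $1,603.99 + $10,653.37 = $12,257.36
Ending inventory (cost pool remaining) = $5,147.14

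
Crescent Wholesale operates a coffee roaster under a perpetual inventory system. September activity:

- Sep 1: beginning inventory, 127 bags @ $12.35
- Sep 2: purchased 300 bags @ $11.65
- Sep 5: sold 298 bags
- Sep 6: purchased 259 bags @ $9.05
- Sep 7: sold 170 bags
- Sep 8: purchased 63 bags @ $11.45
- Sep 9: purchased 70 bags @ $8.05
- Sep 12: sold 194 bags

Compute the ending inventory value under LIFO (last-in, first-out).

Ending inventory = $1,845.15

Sep 5, 298 sold [LIFO — newest first]: 298 @ $11.65 = $3,471.70
Sep 7, 170 sold [LIFO — newest first]: 170 @ $9.05 = $1,538.50
Sep 12, 194 sold [LIFO — newest first]: 70 @ $8.05 + 63 @ $11.45 + 61 @ $9.05 = $1,836.90
Total COGS = $3,471.70 + $1,538.50 + $1,836.90 = $6,847.10
Ending inventory: 127 @ $12.35 + 2 @ $11.65 + 28 @ $9.05 = $1,845.15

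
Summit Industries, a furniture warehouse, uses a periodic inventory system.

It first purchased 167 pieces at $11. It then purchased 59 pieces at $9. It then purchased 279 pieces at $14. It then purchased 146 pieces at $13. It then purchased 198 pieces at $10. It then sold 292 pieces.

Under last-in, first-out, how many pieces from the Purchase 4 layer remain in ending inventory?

Sale 1 (292) [LIFO — newest first]: 198 @ $10 + 94 @ $13 = $3,202
Ending inventory: 167 @ $11 + 59 @ $9 + 279 @ $14 + 52 @ $13 = $6,950
Check: goods available $10,152 = COGS $3,202 + ending $6,950

52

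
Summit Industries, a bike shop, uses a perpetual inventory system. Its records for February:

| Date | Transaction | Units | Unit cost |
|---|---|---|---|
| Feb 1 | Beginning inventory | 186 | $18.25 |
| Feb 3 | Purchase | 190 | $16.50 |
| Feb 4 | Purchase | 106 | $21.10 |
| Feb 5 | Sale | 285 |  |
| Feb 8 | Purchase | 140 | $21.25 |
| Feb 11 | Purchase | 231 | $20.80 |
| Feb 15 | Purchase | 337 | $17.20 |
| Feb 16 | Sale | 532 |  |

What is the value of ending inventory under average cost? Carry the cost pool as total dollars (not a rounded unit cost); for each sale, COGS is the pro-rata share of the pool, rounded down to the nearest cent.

Ending inventory = $7,072.18

After Feb 1: 186 on hand, pool $3,394.50 (≈ $18.2500 each)
After Feb 3: 376 on hand, pool $6,529.50 (≈ $17.3657 each)
After Feb 4: 482 on hand, pool $8,766.10 (≈ $18.1869 each)
Feb 5, sell 285: 285/482 × $8,766.10 → $5,183.27
After Feb 8: 337 on hand, pool $6,557.83 (≈ $19.4594 each)
After Feb 11: 568 on hand, pool $11,362.63 (≈ $20.0046 each)
After Feb 15: 905 on hand, pool $17,159.03 (≈ $18.9603 each)
Feb 16, sell 532: 532/905 × $17,159.03 → $10,086.85
Total COGS = $5,183.27 + $10,086.85 = $15,270.12
Ending inventory (cost pool remaining) = $7,072.18
Check: goods available $22,342.30 = COGS $15,270.12 + ending $7,072.18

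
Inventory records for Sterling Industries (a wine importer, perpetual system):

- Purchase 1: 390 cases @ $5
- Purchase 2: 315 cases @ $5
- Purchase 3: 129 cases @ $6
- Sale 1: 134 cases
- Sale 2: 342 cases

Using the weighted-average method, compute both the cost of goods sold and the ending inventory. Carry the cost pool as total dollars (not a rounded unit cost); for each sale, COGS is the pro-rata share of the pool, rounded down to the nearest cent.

COGS = $2,453.62; ending inventory = $1,845.38

After Purchase 1: 390 on hand, pool $1,950.00 (≈ $5.0000 each)
After Purchase 2: 705 on hand, pool $3,525.00 (≈ $5.0000 each)
After Purchase 3: 834 on hand, pool $4,299.00 (≈ $5.1547 each)
Sale 1, sell 134: 134/834 × $4,299.00 → $690.72
Sale 2, sell 342: 342/700 × $3,608.28 → $1,762.90
Total COGS = $690.72 + $1,762.90 = $2,453.62
Ending inventory (cost pool remaining) = $1,845.38
Check: goods available $4,299.00 = COGS $2,453.62 + ending $1,845.38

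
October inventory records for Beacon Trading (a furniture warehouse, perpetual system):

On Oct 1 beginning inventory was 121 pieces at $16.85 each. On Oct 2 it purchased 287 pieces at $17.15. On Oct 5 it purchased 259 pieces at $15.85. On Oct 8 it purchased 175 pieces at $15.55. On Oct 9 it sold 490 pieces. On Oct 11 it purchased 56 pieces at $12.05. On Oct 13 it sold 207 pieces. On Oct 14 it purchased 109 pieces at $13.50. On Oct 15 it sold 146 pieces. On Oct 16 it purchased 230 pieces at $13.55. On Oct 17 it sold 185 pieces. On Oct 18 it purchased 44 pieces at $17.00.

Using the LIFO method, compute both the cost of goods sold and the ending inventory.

COGS = $15,664.05; ending inventory = $4,134.05

Oct 9, 490 sold [LIFO — newest first]: 175 @ $15.55 + 259 @ $15.85 + 56 @ $17.15 = $7,786.80
Oct 13, 207 sold [LIFO — newest first]: 56 @ $12.05 + 151 @ $17.15 = $3,264.45
Oct 15, 146 sold [LIFO — newest first]: 109 @ $13.50 + 37 @ $17.15 = $2,106.05
Oct 17, 185 sold [LIFO — newest first]: 185 @ $13.55 = $2,506.75
Total COGS = $7,786.80 + $3,264.45 + $2,106.05 + $2,506.75 = $15,664.05
Ending inventory: 121 @ $16.85 + 43 @ $17.15 + 45 @ $13.55 + 44 @ $17.00 = $4,134.05
Check: goods available $19,798.10 = COGS $15,664.05 + ending $4,134.05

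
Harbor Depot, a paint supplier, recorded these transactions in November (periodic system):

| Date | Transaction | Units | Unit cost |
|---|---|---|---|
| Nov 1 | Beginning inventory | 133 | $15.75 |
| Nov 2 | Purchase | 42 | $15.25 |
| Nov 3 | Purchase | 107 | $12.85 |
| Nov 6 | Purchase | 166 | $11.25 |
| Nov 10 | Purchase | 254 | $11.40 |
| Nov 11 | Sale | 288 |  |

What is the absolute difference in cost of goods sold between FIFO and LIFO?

$899.60

FIFO COGS: 133 @ $15.75 + 42 @ $15.25 + 107 @ $12.85 + 6 @ $11.25 = $4,177.70
LIFO COGS: 254 @ $11.40 + 34 @ $11.25 = $3,278.10
Difference = |$4,177.70 − $3,278.10| = $899.60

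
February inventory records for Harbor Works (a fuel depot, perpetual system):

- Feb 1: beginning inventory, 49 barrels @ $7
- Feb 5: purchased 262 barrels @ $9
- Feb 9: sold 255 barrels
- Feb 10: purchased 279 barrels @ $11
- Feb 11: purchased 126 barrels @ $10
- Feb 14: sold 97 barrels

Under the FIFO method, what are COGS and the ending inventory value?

Feb 9, 255 sold [FIFO — oldest first]: 49 @ $7 + 206 @ $9 = $2,197
Feb 14, 97 sold [FIFO — oldest first]: 56 @ $9 + 41 @ $11 = $955
Total COGS = $2,197 + $955 = $3,152
Ending inventory: 238 @ $11 + 126 @ $10 = $3,878
Check: goods available $7,030 = COGS $3,152 + ending $3,878

COGS = $3,152; ending inventory = $3,878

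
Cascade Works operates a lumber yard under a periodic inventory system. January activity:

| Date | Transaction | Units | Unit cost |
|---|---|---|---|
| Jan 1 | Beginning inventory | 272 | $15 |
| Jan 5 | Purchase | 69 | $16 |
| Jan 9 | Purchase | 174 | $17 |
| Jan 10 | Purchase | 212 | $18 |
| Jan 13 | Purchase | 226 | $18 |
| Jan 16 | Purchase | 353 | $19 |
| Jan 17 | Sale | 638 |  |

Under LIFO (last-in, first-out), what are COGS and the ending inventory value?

COGS = $11,837; ending inventory = $10,896

Jan 17, 638 sold [LIFO — newest first]: 353 @ $19 + 226 @ $18 + 59 @ $18 = $11,837
Ending inventory: 272 @ $15 + 69 @ $16 + 174 @ $17 + 153 @ $18 = $10,896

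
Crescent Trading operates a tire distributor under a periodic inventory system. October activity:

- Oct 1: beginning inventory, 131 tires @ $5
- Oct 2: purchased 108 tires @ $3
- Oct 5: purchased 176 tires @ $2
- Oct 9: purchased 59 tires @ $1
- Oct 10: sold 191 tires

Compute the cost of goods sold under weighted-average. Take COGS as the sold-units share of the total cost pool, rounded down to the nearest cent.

Oct 10, sell 191: 191/474 × $1,390.00 → $560.10
Ending inventory (cost pool remaining) = $829.90
Check: goods available $1,390.00 = COGS $560.10 + ending $829.90

COGS = $560.10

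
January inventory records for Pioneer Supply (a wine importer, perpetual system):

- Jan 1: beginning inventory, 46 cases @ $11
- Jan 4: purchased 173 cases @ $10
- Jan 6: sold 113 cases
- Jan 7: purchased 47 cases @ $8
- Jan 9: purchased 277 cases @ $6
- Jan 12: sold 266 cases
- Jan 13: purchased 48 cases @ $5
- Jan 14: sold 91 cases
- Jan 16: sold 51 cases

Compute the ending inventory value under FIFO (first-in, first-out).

Ending inventory = $372

Jan 6, 113 sold [FIFO — oldest first]: 46 @ $11 + 67 @ $10 = $1,176
Jan 12, 266 sold [FIFO — oldest first]: 106 @ $10 + 47 @ $8 + 113 @ $6 = $2,114
Jan 14, 91 sold [FIFO — oldest first]: 91 @ $6 = $546
Jan 16, 51 sold [FIFO — oldest first]: 51 @ $6 = $306
Total COGS = $1,176 + $2,114 + $546 + $306 = $4,142
Ending inventory: 22 @ $6 + 48 @ $5 = $372
Check: goods available $4,514 = COGS $4,142 + ending $372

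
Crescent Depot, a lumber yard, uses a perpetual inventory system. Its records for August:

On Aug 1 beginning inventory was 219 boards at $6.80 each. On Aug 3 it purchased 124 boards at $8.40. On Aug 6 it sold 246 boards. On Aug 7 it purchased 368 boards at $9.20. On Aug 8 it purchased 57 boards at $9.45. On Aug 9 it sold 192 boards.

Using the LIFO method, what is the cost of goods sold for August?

COGS = $3,651.85

Aug 6, 246 sold [LIFO — newest first]: 124 @ $8.40 + 122 @ $6.80 = $1,871.20
Aug 9, 192 sold [LIFO — newest first]: 57 @ $9.45 + 135 @ $9.20 = $1,780.65
Total COGS = $1,871.20 + $1,780.65 = $3,651.85
Ending inventory: 97 @ $6.80 + 233 @ $9.20 = $2,803.20
Check: goods available $6,455.05 = COGS $3,651.85 + ending $2,803.20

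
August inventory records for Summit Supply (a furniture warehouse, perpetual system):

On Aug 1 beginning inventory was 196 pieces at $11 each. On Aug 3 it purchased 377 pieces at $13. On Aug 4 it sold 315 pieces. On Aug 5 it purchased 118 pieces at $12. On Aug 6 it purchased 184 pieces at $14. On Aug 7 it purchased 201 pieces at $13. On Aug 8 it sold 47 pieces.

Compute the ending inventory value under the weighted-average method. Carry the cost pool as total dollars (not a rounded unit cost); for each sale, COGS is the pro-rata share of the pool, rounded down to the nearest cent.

After Aug 1: 196 on hand, pool $2,156.00 (≈ $11.0000 each)
After Aug 3: 573 on hand, pool $7,057.00 (≈ $12.3159 each)
Aug 4, sell 315: 315/573 × $7,057.00 → $3,879.50
After Aug 5: 376 on hand, pool $4,593.50 (≈ $12.2168 each)
After Aug 6: 560 on hand, pool $7,169.50 (≈ $12.8027 each)
After Aug 7: 761 on hand, pool $9,782.50 (≈ $12.8548 each)
Aug 8, sell 47: 47/761 × $9,782.50 → $604.17
Total COGS = $3,879.50 + $604.17 = $4,483.67
Ending inventory (cost pool remaining) = $9,178.33

Ending inventory = $9,178.33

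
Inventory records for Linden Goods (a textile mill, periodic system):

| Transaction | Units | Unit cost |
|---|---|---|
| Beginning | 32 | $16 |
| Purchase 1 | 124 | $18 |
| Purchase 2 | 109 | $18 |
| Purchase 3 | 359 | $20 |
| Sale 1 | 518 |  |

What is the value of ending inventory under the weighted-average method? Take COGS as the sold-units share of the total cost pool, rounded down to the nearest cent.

Ending inventory = $2,019.10

Sale 1, sell 518: 518/624 × $11,886.00 → $9,866.90
Ending inventory (cost pool remaining) = $2,019.10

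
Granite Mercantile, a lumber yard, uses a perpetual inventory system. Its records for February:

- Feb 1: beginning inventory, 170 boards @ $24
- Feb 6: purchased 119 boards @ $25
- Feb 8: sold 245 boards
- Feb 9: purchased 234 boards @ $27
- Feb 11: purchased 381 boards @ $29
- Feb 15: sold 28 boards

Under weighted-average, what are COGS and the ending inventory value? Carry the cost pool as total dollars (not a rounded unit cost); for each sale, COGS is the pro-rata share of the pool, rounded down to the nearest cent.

After Feb 1: 170 on hand, pool $4,080.00 (≈ $24.0000 each)
After Feb 6: 289 on hand, pool $7,055.00 (≈ $24.4118 each)
Feb 8, sell 245: 245/289 × $7,055.00 → $5,980.88
After Feb 9: 278 on hand, pool $7,392.12 (≈ $26.5904 each)
After Feb 11: 659 on hand, pool $18,441.12 (≈ $27.9835 each)
Feb 15, sell 28: 28/659 × $18,441.12 → $783.53
Total COGS = $5,980.88 + $783.53 = $6,764.41
Ending inventory (cost pool remaining) = $17,657.59
Check: goods available $24,422.00 = COGS $6,764.41 + ending $17,657.59

COGS = $6,764.41; ending inventory = $17,657.59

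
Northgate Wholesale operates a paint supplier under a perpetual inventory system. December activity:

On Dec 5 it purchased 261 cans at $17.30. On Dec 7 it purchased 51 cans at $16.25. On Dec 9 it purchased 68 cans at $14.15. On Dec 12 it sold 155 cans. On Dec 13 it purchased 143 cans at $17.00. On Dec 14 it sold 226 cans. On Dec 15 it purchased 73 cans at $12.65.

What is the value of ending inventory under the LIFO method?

Ending inventory = $3,380.05

Dec 12, 155 sold [LIFO — newest first]: 68 @ $14.15 + 51 @ $16.25 + 36 @ $17.30 = $2,413.75
Dec 14, 226 sold [LIFO — newest first]: 143 @ $17.00 + 83 @ $17.30 = $3,866.90
Total COGS = $2,413.75 + $3,866.90 = $6,280.65
Ending inventory: 142 @ $17.30 + 73 @ $12.65 = $3,380.05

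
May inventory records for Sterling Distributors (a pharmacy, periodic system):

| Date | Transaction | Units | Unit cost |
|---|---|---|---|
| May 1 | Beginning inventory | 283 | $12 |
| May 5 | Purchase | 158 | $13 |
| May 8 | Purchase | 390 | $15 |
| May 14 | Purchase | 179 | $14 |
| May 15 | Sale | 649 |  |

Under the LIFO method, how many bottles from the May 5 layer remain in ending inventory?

May 15, 649 sold [LIFO — newest first]: 179 @ $14 + 390 @ $15 + 80 @ $13 = $9,396
Ending inventory: 283 @ $12 + 78 @ $13 = $4,410

78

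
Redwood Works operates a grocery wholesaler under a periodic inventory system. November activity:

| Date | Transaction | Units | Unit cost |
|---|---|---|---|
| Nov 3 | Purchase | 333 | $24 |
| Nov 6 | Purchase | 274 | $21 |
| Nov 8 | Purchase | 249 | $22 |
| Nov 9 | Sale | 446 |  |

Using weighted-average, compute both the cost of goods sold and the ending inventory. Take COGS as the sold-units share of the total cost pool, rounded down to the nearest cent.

COGS = $10,016.24; ending inventory = $9,207.76

Nov 9, sell 446: 446/856 × $19,224.00 → $10,016.24
Ending inventory (cost pool remaining) = $9,207.76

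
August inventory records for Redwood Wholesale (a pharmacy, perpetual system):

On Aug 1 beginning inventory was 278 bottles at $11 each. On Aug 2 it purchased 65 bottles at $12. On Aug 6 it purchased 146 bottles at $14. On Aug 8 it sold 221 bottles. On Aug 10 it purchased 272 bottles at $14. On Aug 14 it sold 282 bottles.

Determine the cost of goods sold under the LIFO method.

Aug 8, 221 sold [LIFO — newest first]: 146 @ $14 + 65 @ $12 + 10 @ $11 = $2,934
Aug 14, 282 sold [LIFO — newest first]: 272 @ $14 + 10 @ $11 = $3,918
Total COGS = $2,934 + $3,918 = $6,852
Ending inventory: 258 @ $11 = $2,838

COGS = $6,852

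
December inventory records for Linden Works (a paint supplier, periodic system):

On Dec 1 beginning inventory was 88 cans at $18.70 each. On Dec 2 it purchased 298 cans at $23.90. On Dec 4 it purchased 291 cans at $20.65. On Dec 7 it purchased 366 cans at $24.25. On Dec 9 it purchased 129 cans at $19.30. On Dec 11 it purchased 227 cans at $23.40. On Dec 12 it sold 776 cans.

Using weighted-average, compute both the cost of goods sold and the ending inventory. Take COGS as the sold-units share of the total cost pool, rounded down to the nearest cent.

COGS = $17,446.93; ending inventory = $14,007.02

Dec 12, sell 776: 776/1399 × $31,453.95 → $17,446.93
Ending inventory (cost pool remaining) = $14,007.02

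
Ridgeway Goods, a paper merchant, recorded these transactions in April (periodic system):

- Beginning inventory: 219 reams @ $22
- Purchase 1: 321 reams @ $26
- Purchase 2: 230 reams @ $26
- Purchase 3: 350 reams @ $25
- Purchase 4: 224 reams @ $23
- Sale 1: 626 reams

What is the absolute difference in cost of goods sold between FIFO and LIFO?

FIFO COGS: 219 @ $22 + 321 @ $26 + 86 @ $26 = $15,400
LIFO COGS: 224 @ $23 + 350 @ $25 + 52 @ $26 = $15,254
Difference = |$15,400 − $15,254| = $146

$146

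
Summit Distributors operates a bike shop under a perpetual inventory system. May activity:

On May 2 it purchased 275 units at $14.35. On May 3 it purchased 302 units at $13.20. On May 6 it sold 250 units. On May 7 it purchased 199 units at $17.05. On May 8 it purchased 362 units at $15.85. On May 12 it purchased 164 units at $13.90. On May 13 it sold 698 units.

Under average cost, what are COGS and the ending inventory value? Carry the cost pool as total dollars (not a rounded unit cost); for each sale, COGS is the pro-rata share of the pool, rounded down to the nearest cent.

COGS = $13,990.54; ending inventory = $5,352.36

After May 2: 275 on hand, pool $3,946.25 (≈ $14.3500 each)
After May 3: 577 on hand, pool $7,932.65 (≈ $13.7481 each)
May 6, sell 250: 250/577 × $7,932.65 → $3,437.02
After May 7: 526 on hand, pool $7,888.58 (≈ $14.9973 each)
After May 8: 888 on hand, pool $13,626.28 (≈ $15.3449 each)
After May 12: 1052 on hand, pool $15,905.88 (≈ $15.1197 each)
May 13, sell 698: 698/1052 × $15,905.88 → $10,553.52
Total COGS = $3,437.02 + $10,553.52 = $13,990.54
Ending inventory (cost pool remaining) = $5,352.36
Check: goods available $19,342.90 = COGS $13,990.54 + ending $5,352.36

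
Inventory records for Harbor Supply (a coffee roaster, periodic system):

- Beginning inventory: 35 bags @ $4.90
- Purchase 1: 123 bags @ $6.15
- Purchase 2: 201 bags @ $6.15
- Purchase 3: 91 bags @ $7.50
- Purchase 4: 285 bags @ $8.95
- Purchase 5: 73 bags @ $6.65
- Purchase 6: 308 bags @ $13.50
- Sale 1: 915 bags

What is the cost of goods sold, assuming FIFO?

Sale 1 (915) [FIFO — oldest first]: 35 @ $4.90 + 123 @ $6.15 + 201 @ $6.15 + 91 @ $7.50 + 285 @ $8.95 + 73 @ $6.65 + 107 @ $13.50 = $7,327.30
Ending inventory: 201 @ $13.50 = $2,713.50

COGS = $7,327.30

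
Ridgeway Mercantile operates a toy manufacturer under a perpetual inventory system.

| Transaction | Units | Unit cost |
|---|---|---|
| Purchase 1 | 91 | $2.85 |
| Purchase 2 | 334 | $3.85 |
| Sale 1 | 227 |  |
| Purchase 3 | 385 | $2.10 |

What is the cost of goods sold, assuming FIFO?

Sale 1 (227) [FIFO — oldest first]: 91 @ $2.85 + 136 @ $3.85 = $782.95
Ending inventory: 198 @ $3.85 + 385 @ $2.10 = $1,570.80
Check: goods available $2,353.75 = COGS $782.95 + ending $1,570.80

COGS = $782.95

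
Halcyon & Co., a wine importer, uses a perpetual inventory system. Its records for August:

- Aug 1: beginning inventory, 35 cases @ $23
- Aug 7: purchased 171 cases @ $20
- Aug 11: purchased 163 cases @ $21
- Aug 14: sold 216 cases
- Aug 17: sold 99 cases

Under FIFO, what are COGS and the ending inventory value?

COGS = $6,514; ending inventory = $1,134

Aug 14, 216 sold [FIFO — oldest first]: 35 @ $23 + 171 @ $20 + 10 @ $21 = $4,435
Aug 17, 99 sold [FIFO — oldest first]: 99 @ $21 = $2,079
Total COGS = $4,435 + $2,079 = $6,514
Ending inventory: 54 @ $21 = $1,134
Check: goods available $7,648 = COGS $6,514 + ending $1,134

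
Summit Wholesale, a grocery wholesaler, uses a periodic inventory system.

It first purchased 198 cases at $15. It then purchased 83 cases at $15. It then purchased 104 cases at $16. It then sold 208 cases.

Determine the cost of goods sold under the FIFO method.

COGS = $3,120

Sale 1 (208) [FIFO — oldest first]: 198 @ $15 + 10 @ $15 = $3,120
Ending inventory: 73 @ $15 + 104 @ $16 = $2,759
Check: goods available $5,879 = COGS $3,120 + ending $2,759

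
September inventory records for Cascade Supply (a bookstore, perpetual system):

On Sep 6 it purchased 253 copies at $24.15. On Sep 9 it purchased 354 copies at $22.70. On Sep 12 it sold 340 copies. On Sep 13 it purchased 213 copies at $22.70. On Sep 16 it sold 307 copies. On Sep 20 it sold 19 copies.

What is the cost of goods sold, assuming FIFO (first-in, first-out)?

Sep 12, 340 sold [FIFO — oldest first]: 253 @ $24.15 + 87 @ $22.70 = $8,084.85
Sep 16, 307 sold [FIFO — oldest first]: 267 @ $22.70 + 40 @ $22.70 = $6,968.90
Sep 20, 19 sold [FIFO — oldest first]: 19 @ $22.70 = $431.30
Total COGS = $8,084.85 + $6,968.90 + $431.30 = $15,485.05
Ending inventory: 154 @ $22.70 = $3,495.80

COGS = $15,485.05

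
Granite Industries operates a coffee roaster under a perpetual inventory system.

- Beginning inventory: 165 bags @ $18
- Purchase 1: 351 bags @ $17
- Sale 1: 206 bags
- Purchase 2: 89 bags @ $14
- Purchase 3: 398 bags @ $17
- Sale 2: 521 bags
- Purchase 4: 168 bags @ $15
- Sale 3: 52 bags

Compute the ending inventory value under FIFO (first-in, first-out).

Ending inventory = $6,328

Sale 1 (206) [FIFO — oldest first]: 165 @ $18 + 41 @ $17 = $3,667
Sale 2 (521) [FIFO — oldest first]: 310 @ $17 + 89 @ $14 + 122 @ $17 = $8,590
Sale 3 (52) [FIFO — oldest first]: 52 @ $17 = $884
Total COGS = $3,667 + $8,590 + $884 = $13,141
Ending inventory: 224 @ $17 + 168 @ $15 = $6,328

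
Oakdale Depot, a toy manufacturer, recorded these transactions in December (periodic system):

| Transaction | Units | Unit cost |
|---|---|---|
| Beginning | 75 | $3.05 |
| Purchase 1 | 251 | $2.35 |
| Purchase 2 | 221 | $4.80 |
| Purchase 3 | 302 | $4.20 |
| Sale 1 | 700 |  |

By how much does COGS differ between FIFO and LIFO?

$223.15

FIFO COGS: 75 @ $3.05 + 251 @ $2.35 + 221 @ $4.80 + 153 @ $4.20 = $2,522.00
LIFO COGS: 302 @ $4.20 + 221 @ $4.80 + 177 @ $2.35 = $2,745.15
Difference = |$2,522.00 − $2,745.15| = $223.15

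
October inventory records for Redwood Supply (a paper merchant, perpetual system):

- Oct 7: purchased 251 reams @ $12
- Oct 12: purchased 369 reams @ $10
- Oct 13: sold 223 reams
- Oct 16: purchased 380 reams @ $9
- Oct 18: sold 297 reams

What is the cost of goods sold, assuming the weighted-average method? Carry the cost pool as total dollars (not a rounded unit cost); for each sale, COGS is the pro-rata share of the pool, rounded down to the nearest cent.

After Oct 7: 251 on hand, pool $3,012.00 (≈ $12.0000 each)
After Oct 12: 620 on hand, pool $6,702.00 (≈ $10.8097 each)
Oct 13, sell 223: 223/620 × $6,702.00 → $2,410.55
After Oct 16: 777 on hand, pool $7,711.45 (≈ $9.9246 each)
Oct 18, sell 297: 297/777 × $7,711.45 → $2,947.61
Total COGS = $2,410.55 + $2,947.61 = $5,358.16
Ending inventory (cost pool remaining) = $4,763.84
Check: goods available $10,122.00 = COGS $5,358.16 + ending $4,763.84

COGS = $5,358.16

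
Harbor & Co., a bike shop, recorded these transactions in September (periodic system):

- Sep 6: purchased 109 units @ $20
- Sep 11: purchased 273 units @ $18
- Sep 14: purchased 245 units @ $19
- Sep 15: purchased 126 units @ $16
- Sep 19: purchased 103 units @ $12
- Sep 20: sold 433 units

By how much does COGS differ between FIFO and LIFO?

FIFO COGS: 109 @ $20 + 273 @ $18 + 51 @ $19 = $8,063
LIFO COGS: 103 @ $12 + 126 @ $16 + 204 @ $19 = $7,128
Difference = |$8,063 − $7,128| = $935

$935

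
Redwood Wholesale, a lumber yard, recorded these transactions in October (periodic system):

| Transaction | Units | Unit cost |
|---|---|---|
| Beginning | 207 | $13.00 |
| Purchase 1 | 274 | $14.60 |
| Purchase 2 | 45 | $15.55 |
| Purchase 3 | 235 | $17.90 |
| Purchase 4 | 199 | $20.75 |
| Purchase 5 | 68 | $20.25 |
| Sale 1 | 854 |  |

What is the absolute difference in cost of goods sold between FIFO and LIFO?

FIFO COGS: 207 @ $13.00 + 274 @ $14.60 + 45 @ $15.55 + 235 @ $17.90 + 93 @ $20.75 = $13,527.40
LIFO COGS: 68 @ $20.25 + 199 @ $20.75 + 235 @ $17.90 + 45 @ $15.55 + 274 @ $14.60 + 33 @ $13.00 = $14,841.90
Difference = |$13,527.40 − $14,841.90| = $1,314.50

$1,314.50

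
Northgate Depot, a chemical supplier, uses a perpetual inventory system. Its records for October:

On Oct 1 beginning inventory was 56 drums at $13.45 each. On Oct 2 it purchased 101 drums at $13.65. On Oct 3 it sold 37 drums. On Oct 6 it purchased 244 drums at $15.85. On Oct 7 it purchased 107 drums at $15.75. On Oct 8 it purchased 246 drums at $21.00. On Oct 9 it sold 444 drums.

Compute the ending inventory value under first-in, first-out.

Oct 3, 37 sold [FIFO — oldest first]: 37 @ $13.45 = $497.65
Oct 9, 444 sold [FIFO — oldest first]: 19 @ $13.45 + 101 @ $13.65 + 244 @ $15.85 + 80 @ $15.75 = $6,761.60
Total COGS = $497.65 + $6,761.60 = $7,259.25
Ending inventory: 27 @ $15.75 + 246 @ $21.00 = $5,591.25

Ending inventory = $5,591.25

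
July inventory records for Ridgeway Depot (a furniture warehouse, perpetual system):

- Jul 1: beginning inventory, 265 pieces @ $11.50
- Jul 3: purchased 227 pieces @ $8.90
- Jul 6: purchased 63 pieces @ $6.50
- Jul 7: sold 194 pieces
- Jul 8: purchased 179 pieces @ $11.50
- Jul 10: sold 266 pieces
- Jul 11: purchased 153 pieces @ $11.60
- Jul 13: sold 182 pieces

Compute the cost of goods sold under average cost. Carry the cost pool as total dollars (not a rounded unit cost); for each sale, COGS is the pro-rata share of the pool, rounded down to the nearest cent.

COGS = $6,655.73

After Jul 1: 265 on hand, pool $3,047.50 (≈ $11.5000 each)
After Jul 3: 492 on hand, pool $5,067.80 (≈ $10.3004 each)
After Jul 6: 555 on hand, pool $5,477.30 (≈ $9.8690 each)
Jul 7, sell 194: 194/555 × $5,477.30 → $1,914.58
After Jul 8: 540 on hand, pool $5,621.22 (≈ $10.4097 each)
Jul 10, sell 266: 266/540 × $5,621.22 → $2,768.97
After Jul 11: 427 on hand, pool $4,627.05 (≈ $10.8362 each)
Jul 13, sell 182: 182/427 × $4,627.05 → $1,972.18
Total COGS = $1,914.58 + $2,768.97 + $1,972.18 = $6,655.73
Ending inventory (cost pool remaining) = $2,654.87
Check: goods available $9,310.60 = COGS $6,655.73 + ending $2,654.87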